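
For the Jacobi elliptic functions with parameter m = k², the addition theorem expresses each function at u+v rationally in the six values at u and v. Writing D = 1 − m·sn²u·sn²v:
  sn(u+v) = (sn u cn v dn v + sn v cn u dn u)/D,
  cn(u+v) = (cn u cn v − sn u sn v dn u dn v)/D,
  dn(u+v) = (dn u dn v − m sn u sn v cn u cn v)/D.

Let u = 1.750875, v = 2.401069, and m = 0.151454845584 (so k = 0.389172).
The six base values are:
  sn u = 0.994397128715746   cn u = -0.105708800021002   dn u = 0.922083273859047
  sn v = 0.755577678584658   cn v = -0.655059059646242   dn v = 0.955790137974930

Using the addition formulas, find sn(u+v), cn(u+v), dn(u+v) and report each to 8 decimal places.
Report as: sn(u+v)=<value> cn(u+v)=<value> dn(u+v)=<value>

m = k² = 0.151454845584
D = 1 − m·sn²u·sn²v = 0.9145009804282704
sn(u+v) = (sn u·cn v·dn v + sn v·cn u·dn u)/D = -0.6962389435055187/0.9145009804282704 = -0.7613320908409116
cn(u+v) = (cn u·cn v − sn u·sn v·dn u·dn v)/D = -0.5929278006221221/0.9145009804282704 = -0.6483621267901187
dn(u+v) = (dn u·dn v − m·sn u·sn v·cn u·cn v)/D = 0.8734383256873238/0.9145009804282704 = 0.9550982933646321

sn(u+v)=-0.76133209 cn(u+v)=-0.64836213 dn(u+v)=0.95509829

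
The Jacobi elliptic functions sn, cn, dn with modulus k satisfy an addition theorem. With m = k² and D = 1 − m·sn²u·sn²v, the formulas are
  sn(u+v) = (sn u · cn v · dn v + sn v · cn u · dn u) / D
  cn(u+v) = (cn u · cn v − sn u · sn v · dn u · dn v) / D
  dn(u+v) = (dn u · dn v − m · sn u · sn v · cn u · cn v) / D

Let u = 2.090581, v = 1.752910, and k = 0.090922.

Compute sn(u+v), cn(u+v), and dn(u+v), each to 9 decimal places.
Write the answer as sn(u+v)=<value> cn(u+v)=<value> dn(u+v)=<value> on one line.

sn u = 0.8705078607739298, cn u = -0.4921545126591814, dn u = 0.9968628512082876
sn v = 0.9841786855788486, cn v = -0.1771787652408998, dn v = 0.9959883052631597
m = k² = 0.008266810084
D = 1 − m·sn²u·sn²v = 0.9939321998905076
sn(u+v) = (sn u·cn v·dn v + sn v·cn u·dn u)/D = -0.636465209072239/0.9939321998905076 = -0.6403507292975844
cn(u+v) = (cn u·cn v − sn u·sn v·dn u·dn v)/D = -0.7634220691202312/0.9939321998905076 = -0.7680826410537161
dn(u+v) = (dn u·dn v − m·sn u·sn v·cn u·cn v)/D = 0.9922461553097822/0.9939321998905076 = 0.9983036623816885

sn(u+v)=-0.640350729 cn(u+v)=-0.768082641 dn(u+v)=0.998303662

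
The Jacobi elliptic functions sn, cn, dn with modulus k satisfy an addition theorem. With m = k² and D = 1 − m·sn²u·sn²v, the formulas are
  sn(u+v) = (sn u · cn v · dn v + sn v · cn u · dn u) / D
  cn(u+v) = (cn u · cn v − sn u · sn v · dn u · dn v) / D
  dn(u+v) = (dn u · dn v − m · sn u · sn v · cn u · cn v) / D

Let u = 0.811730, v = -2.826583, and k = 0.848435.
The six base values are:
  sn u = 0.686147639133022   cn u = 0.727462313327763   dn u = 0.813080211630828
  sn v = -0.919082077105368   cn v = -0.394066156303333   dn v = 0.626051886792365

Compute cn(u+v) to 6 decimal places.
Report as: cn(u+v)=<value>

m = k² = 0.719841949225
D = 1 − m·sn²u·sn²v = 0.7137266681108934
cn(u+v) = (cn u·cn v − sn u·sn v·dn u·dn v)/D = 0.0343395264072955/0.7137266681108934 = 0.04811299330902973

cn(u+v)=0.048113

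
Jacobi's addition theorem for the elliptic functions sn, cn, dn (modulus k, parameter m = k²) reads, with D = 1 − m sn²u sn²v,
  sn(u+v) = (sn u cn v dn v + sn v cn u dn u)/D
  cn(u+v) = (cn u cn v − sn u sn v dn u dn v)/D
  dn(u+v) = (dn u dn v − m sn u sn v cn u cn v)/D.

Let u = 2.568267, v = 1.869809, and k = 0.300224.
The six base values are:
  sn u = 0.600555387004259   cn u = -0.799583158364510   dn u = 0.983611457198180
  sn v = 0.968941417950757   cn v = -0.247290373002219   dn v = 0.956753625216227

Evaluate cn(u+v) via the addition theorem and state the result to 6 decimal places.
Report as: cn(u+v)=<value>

cn(u+v)=-0.360899

m = k² = 0.090134450176
D = 1 − m·sn²u·sn²v = 0.969479475784426
cn(u+v) = (cn u·cn v − sn u·sn v·dn u·dn v)/D = -0.3498844548877463/0.969479475784426 = -0.3608992904204057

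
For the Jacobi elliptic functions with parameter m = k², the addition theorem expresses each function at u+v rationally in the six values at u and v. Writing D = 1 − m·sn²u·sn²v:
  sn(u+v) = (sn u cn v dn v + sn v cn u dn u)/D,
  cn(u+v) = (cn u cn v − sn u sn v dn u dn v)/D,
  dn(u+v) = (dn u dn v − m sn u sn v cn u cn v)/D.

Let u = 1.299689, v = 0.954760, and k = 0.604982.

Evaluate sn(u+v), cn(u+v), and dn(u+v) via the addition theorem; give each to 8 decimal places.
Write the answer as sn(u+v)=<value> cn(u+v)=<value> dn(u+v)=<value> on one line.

sn u = 0.9335051294813212, cn u = 0.3585640434177159, dn u = 0.8252594410911689
sn v = 0.7899910183835849, cn v = 0.6131184150498714, dn v = 0.8783977368488072
m = k² = 0.366003220324
D = 1 − m·sn²u·sn²v = 0.8009497939976152
sn(u+v) = (sn u·cn v·dn v + sn v·cn u·dn u)/D = 0.7365151774646339/0.8009497939976152 = 0.9195522403328402
cn(u+v) = (cn u·cn v − sn u·sn v·dn u·dn v)/D = -0.3147474636419824/0.8009497939976152 = -0.3929677815023192
dn(u+v) = (dn u·dn v − m·sn u·sn v·cn u·cn v)/D = 0.6655677573294434/0.8009497939976152 = 0.8309731300479306

sn(u+v)=0.91955224 cn(u+v)=-0.39296778 dn(u+v)=0.83097313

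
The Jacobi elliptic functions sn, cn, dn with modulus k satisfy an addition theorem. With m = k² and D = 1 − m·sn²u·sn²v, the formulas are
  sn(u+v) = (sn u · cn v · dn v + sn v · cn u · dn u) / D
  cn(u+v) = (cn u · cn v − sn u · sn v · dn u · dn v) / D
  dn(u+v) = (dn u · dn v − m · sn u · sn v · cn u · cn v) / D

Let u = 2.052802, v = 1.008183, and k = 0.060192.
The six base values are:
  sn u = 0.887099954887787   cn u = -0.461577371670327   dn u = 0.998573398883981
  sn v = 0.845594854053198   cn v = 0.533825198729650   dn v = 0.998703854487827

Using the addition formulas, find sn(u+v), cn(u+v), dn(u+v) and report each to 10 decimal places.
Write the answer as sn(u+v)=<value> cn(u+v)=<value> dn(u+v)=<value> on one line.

sn(u+v)=0.0833618220 cn(u+v)=-0.9965193458 dn(u+v)=0.9999874112

m = k² = 0.003623076864
D = 1 − m·sn²u·sn²v = 0.9979613281566725
sn(u+v) = (sn u·cn v·dn v + sn v·cn u·dn u)/D = 0.0831918746377059/0.9979613281566725 = 0.08336182203710142
cn(u+v) = (cn u·cn v − sn u·sn v·dn u·dn v)/D = -0.9944877699049365/0.9979613281566725 = -0.9965193458366248
dn(u+v) = (dn u·dn v − m·sn u·sn v·cn u·cn v)/D = 0.9979487650110189/0.9979613281566725 = 0.9999874111898937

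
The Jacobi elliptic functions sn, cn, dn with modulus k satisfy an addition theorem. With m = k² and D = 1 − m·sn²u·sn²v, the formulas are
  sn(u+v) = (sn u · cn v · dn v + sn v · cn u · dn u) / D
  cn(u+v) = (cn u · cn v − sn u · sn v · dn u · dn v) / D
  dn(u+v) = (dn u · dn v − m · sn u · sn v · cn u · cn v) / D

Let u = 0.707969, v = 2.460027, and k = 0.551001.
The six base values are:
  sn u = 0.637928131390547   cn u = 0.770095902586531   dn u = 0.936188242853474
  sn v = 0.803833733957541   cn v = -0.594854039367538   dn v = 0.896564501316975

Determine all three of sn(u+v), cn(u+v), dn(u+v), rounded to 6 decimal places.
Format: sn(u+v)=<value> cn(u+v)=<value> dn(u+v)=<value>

sn(u+v)=0.260067 cn(u+v)=-0.965591 dn(u+v)=0.989680

m = k² = 0.303602102001
D = 1 − m·sn²u·sn²v = 0.9201673145920345
sn(u+v) = (sn u·cn v·dn v + sn v·cn u·dn u)/D = 0.2393047021805784/0.9201673145920345 = 0.2600665100636361
cn(u+v) = (cn u·cn v − sn u·sn v·dn u·dn v)/D = -0.8885050063774435/0.9201673145920345 = -0.9655907053940198
dn(u+v) = (dn u·dn v − m·sn u·sn v·cn u·cn v)/D = 0.9106709526812092/0.9201673145920345 = 0.9896797443679733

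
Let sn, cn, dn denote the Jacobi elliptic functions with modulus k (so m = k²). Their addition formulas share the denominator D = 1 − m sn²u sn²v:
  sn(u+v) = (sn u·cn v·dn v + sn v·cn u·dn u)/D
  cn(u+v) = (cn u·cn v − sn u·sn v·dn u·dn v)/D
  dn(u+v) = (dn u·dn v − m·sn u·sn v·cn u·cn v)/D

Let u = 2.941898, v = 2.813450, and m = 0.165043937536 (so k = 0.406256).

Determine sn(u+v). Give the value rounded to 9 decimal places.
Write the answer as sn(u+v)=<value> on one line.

sn u = 0.3352324000872967, cn u = -0.9421354668685977, dn u = 0.9906827123377864
sn v = 0.4516651702871368, cn v = -0.8921875217405205, dn v = 0.9830212619173936
m = k² = 0.165043937536
D = 1 − m·sn²u·sn²v = 0.9962162298010429
sn(u+v) = (sn u·cn v·dn v + sn v·cn u·dn u)/D = -0.7155769834234919/0.9962162298010429 = -0.7182948460560633

sn(u+v)=-0.718294846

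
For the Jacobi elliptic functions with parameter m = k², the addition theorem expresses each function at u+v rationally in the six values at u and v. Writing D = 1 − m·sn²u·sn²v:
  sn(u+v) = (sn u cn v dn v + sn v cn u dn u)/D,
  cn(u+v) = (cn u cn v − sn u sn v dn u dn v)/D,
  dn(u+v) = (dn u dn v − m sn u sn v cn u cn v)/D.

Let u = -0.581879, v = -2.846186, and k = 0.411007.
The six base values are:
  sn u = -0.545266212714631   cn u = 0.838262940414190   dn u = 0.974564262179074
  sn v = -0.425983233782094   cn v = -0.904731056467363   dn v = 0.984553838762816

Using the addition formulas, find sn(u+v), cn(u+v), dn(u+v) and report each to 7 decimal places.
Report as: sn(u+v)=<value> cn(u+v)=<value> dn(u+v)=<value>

sn(u+v)=0.1389627 cn(u+v)=-0.9902976 dn(u+v)=0.9983676

m = k² = 0.168926754049
D = 1 − m·sn²u·sn²v = 0.9908861762743337
sn(u+v) = (sn u·cn v·dn v + sn v·cn u·dn u)/D = 0.1376961742890571/0.9908861762743337 = 0.1389626554351435
cn(u+v) = (cn u·cn v − sn u·sn v·dn u·dn v)/D = -0.9812722241650008/0.9908861762743337 = -0.9902976221290313
dn(u+v) = (dn u·dn v − m·sn u·sn v·cn u·cn v)/D = 0.9892686809649732/0.9908861762743337 = 0.9983676275357456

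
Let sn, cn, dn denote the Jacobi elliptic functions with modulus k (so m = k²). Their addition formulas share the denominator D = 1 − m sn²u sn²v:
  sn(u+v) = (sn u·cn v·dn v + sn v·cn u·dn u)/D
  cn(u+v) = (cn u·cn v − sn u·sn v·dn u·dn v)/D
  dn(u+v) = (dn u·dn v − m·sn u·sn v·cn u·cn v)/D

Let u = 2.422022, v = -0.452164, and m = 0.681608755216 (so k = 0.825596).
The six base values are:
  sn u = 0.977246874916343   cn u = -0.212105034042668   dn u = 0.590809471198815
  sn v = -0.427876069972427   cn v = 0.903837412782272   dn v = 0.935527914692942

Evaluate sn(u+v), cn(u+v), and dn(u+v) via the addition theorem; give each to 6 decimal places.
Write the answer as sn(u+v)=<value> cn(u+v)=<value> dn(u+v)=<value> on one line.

m = k² = 0.681608755216
D = 1 − m·sn²u·sn²v = 0.8808264882242178
sn(u+v) = (sn u·cn v·dn v + sn v·cn u·dn u)/D = 0.8799445984712255/0.8808264882242178 = 0.9989987928782998
cn(u+v) = (cn u·cn v − sn u·sn v·dn u·dn v)/D = 0.03940565922201716/0.8808264882242178 = 0.04473714147886331
dn(u+v) = (dn u·dn v − m·sn u·sn v·cn u·cn v)/D = 0.4980802562239245/0.8808264882242178 = 0.5654692074804366

sn(u+v)=0.998999 cn(u+v)=0.044737 dn(u+v)=0.565469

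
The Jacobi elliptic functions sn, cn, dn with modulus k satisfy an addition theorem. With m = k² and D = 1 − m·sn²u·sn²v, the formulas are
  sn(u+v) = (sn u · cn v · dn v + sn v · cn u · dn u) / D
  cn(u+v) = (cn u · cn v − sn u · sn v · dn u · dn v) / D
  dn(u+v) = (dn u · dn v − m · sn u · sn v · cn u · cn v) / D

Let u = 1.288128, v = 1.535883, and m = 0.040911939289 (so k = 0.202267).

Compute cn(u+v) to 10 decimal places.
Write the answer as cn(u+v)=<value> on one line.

cn(u+v)=-0.9393080216

sn u = 0.9573504823424228, cn u = 0.28892915041361, dn u = 0.9810725720406223
sn v = 0.9987352571276887, cn v = 0.0502780883694833, dn v = 0.9793832148023164
m = k² = 0.040911939289
D = 1 − m·sn²u·sn²v = 0.9625981787681754
cn(u+v) = (cn u·cn v − sn u·sn v·dn u·dn v)/D = -0.9041761908904577/0.9625981787681754 = -0.9393080215958028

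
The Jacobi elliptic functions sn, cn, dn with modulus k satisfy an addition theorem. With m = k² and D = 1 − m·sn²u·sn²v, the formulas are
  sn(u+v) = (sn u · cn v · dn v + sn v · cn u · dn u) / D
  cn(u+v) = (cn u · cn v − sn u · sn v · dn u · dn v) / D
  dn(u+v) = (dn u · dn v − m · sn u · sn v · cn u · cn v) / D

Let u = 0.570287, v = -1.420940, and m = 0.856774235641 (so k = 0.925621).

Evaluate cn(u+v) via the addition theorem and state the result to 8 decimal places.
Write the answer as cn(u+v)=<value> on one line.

sn u = 0.5190406042266483, cn u = 0.8547495838922858, dn u = 0.8770304003150565
sn v = -0.9101079483641885, cn v = 0.4143712373275051, dn v = 0.5388292108407757
m = k² = 0.856774235641
D = 1 − m·sn²u·sn²v = 0.8088145312192223
cn(u+v) = (cn u·cn v − sn u·sn v·dn u·dn v)/D = 0.5774174776032621/0.8088145312192223 = 0.7139059145399527

cn(u+v)=0.71390591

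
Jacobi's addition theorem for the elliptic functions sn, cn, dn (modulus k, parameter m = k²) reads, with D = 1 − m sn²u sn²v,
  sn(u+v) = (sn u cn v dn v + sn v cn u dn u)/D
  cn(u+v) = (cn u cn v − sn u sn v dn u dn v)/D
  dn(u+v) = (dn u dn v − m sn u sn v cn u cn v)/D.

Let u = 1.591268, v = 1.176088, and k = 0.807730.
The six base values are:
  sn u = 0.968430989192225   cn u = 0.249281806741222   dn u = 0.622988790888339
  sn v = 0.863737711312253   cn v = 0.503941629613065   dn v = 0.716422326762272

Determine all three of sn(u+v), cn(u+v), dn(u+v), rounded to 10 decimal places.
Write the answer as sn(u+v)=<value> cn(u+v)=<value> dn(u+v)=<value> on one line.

sn(u+v)=0.8900993841 cn(u+v)=-0.4557664823 dn(u+v)=0.6950514755

m = k² = 0.6524277529
D = 1 − m·sn²u·sn²v = 0.5435076055993648
sn(u+v) = (sn u·cn v·dn v + sn v·cn u·dn u)/D = 0.4837757850152389/0.5435076055993648 = 0.8900993841323428
cn(u+v) = (cn u·cn v − sn u·sn v·dn u·dn v)/D = -0.2477125494948612/0.5435076055993648 = -0.4557664822770803
dn(u+v) = (dn u·dn v − m·sn u·sn v·cn u·cn v)/D = 0.3777657632053049/0.5435076055993648 = 0.6950514754779107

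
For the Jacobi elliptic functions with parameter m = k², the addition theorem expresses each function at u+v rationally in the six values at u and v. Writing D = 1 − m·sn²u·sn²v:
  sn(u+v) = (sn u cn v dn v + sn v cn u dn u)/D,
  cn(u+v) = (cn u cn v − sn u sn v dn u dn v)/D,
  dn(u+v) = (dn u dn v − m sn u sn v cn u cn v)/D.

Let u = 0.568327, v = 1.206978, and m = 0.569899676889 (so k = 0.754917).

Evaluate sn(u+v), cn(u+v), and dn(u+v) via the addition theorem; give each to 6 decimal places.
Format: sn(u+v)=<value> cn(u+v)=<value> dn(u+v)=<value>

sn u = 0.5244719405121892, cn u = 0.8514277324678699, dn u = 0.9182794948275883
sn v = 0.88316696131863, cn v = 0.4690587579773109, dn v = 0.7453102963984883
m = k² = 0.569899676889
D = 1 − m·sn²u·sn²v = 0.8777275666547752
sn(u+v) = (sn u·cn v·dn v + sn v·cn u·dn u)/D = 0.8738552894665407/0.8777275666547752 = 0.9955882926145379
cn(u+v) = (cn u·cn v − sn u·sn v·dn u·dn v)/D = 0.08235662898067922/0.8777275666547752 = 0.09382937497857059
dn(u+v) = (dn u·dn v − m·sn u·sn v·cn u·cn v)/D = 0.5789793970065663/0.8777275666547752 = 0.6596345141729933

sn(u+v)=0.995588 cn(u+v)=0.093829 dn(u+v)=0.659635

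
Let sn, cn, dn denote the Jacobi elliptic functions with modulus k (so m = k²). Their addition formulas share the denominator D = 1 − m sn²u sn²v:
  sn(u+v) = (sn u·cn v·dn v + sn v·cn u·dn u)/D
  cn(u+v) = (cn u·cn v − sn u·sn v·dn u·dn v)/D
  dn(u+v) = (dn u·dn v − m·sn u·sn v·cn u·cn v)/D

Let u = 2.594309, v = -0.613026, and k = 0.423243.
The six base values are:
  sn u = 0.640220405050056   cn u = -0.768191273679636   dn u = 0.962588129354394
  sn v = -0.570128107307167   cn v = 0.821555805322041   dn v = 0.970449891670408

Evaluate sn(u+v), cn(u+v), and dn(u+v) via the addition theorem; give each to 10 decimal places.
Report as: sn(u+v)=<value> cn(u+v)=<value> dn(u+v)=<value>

m = k² = 0.179134637049
D = 1 − m·sn²u·sn²v = 0.9761337878802063
sn(u+v) = (sn u·cn v·dn v + sn v·cn u·dn u)/D = 0.9320163751338022/0.9761337878802063 = 0.9548039282174522
cn(u+v) = (cn u·cn v − sn u·sn v·dn u·dn v)/D = -0.2901424621178487/0.9761337878802063 = -0.2972363683342306
dn(u+v) = (dn u·dn v − m·sn u·sn v·cn u·cn v)/D = 0.892877964253834/0.9761337878802063 = 0.9147085935759149

sn(u+v)=0.9548039282 cn(u+v)=-0.2972363683 dn(u+v)=0.9147085936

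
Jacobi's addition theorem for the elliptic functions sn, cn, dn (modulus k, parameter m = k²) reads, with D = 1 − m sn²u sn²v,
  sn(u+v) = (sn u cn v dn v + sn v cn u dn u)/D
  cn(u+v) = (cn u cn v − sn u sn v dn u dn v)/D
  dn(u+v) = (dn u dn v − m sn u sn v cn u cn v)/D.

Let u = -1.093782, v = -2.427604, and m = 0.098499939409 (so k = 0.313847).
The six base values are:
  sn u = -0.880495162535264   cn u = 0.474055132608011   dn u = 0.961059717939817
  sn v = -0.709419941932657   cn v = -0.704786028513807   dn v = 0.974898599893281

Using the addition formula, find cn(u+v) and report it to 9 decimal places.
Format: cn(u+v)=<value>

m = k² = 0.098499939409
D = 1 − m·sn²u·sn²v = 0.9615676716002046
cn(u+v) = (cn u·cn v − sn u·sn v·dn u·dn v)/D = -0.9193557706435341/0.9615676716002046 = -0.9561009565905819

cn(u+v)=-0.956100957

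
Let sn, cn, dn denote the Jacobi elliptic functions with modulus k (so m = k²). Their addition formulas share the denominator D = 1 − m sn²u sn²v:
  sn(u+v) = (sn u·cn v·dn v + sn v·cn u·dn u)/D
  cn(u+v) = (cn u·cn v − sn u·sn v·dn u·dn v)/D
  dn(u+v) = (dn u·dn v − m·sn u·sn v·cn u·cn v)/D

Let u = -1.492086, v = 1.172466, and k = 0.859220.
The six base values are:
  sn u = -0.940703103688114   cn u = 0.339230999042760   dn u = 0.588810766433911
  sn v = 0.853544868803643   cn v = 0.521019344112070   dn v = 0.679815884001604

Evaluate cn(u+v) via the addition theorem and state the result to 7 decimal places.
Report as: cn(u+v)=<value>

cn(u+v)=0.9505801

m = k² = 0.7382590084
D = 1 − m·sn²u·sn²v = 0.5240442032051484
cn(u+v) = (cn u·cn v − sn u·sn v·dn u·dn v)/D = 0.4981459944503467/0.5240442032051484 = 0.9505801064177341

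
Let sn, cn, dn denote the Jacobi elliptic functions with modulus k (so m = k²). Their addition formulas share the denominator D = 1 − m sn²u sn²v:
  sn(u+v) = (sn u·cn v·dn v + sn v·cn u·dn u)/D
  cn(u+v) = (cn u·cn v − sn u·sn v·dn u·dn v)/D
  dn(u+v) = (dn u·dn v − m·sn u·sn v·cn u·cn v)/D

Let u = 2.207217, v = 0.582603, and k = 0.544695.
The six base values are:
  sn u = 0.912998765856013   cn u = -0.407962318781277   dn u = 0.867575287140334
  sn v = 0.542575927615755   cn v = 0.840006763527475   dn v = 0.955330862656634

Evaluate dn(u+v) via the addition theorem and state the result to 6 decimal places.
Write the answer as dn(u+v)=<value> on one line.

dn(u+v)=0.948224

m = k² = 0.296692643025
D = 1 − m·sn²u·sn²v = 0.9271938272979772
dn(u+v) = (dn u·dn v − m·sn u·sn v·cn u·cn v)/D = 0.8791877794891375/0.9271938272979772 = 0.9482243664749811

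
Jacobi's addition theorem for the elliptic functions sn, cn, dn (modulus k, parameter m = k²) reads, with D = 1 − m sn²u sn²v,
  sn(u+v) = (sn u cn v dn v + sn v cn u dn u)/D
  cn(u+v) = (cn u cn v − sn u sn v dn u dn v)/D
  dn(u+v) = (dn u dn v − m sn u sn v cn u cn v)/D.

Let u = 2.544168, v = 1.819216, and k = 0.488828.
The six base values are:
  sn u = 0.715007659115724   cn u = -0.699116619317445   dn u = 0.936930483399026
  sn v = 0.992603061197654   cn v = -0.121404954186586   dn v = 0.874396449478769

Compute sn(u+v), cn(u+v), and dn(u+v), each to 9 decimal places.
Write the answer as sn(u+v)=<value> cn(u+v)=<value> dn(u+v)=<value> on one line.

m = k² = 0.238952813584
D = 1 − m·sn²u·sn²v = 0.8796392855704143
sn(u+v) = (sn u·cn v·dn v + sn v·cn u·dn u)/D = -0.7260808986706744/0.8796392855704143 = -0.8254302764568287
cn(u+v) = (cn u·cn v − sn u·sn v·dn u·dn v)/D = -0.4965599674806808/0.8796392855704143 = -0.5645040821007438
dn(u+v) = (dn u·dn v − m·sn u·sn v·cn u·cn v)/D = 0.8048545889918492/0.8796392855704143 = 0.9149825413606102

sn(u+v)=-0.825430276 cn(u+v)=-0.564504082 dn(u+v)=0.914982541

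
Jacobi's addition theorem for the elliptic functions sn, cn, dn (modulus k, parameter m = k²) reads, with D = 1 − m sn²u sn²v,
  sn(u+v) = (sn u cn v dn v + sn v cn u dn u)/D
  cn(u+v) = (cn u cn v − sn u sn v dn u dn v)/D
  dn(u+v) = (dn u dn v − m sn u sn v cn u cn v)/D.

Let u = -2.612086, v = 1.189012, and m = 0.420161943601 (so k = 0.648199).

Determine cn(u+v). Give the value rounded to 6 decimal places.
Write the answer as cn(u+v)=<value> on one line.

sn u = -0.7947910837466209, cn u = -0.6068831297678919, dn u = 0.8570803330640075
sn v = 0.8914569244190059, cn v = 0.4531054534050621, dn v = 0.8161490157794152
m = k² = 0.420161943601
D = 1 − m·sn²u·sn²v = 0.7890772565005125
cn(u+v) = (cn u·cn v − sn u·sn v·dn u·dn v)/D = 0.2206328279710012/0.7890772565005125 = 0.2796086519455499

cn(u+v)=0.279609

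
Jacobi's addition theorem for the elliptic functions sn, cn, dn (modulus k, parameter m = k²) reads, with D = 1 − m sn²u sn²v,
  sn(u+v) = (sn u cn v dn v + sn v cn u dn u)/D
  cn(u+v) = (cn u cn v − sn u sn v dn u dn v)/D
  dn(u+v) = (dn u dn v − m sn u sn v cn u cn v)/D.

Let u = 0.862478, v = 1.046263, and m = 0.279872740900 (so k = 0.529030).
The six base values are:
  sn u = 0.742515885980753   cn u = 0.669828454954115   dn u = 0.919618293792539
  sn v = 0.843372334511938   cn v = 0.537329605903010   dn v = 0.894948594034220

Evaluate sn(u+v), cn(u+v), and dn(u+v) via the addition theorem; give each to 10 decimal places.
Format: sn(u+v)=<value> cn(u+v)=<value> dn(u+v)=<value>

sn(u+v)=0.9846339085 cn(u+v)=-0.1746312291 dn(u+v)=0.8536171722

m = k² = 0.2798727409
D = 1 − m·sn²u·sn²v = 0.890248414816274
sn(u+v) = (sn u·cn v·dn v + sn v·cn u·dn u)/D = 0.876568776248857/0.890248414816274 = 0.9846339085363717
cn(u+v) = (cn u·cn v − sn u·sn v·dn u·dn v)/D = -0.1554651748414091/0.890248414816274 = -0.1746312290525037
dn(u+v) = (dn u·dn v − m·sn u·sn v·cn u·cn v)/D = 0.7599313344361612/0.890248414816274 = 0.8536171722282627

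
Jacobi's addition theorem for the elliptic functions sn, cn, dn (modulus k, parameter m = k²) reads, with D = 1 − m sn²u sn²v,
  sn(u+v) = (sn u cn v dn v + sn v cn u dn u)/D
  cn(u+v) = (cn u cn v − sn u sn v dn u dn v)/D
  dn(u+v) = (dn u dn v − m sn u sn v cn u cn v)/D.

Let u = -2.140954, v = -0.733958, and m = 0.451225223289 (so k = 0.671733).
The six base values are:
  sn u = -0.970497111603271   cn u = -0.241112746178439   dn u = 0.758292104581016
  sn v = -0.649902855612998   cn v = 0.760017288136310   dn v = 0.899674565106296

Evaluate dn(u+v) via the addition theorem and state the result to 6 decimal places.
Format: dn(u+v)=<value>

m = k² = 0.451225223289
D = 1 − m·sn²u·sn²v = 0.8204940893447921
dn(u+v) = (dn u·dn v − m·sn u·sn v·cn u·cn v)/D = 0.7343691682053418/0.8204940893447921 = 0.8950328561071956

dn(u+v)=0.895033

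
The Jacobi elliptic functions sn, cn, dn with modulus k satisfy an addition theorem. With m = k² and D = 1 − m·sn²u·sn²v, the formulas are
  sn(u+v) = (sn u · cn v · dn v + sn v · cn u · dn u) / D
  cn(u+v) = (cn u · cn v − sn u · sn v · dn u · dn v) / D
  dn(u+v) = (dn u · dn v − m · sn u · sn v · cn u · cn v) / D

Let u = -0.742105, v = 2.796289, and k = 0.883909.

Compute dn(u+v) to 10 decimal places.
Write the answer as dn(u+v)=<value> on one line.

dn(u+v)=0.4724824025

sn u = -0.640418913887834, cn u = 0.768025790409884, dn u = 0.8243557748584977
sn v = 0.9602546972435378, cn v = -0.2791252701238667, dn v = 0.5287497503885102
m = k² = 0.781295120281
D = 1 − m·sn²u·sn²v = 0.7045280272220908
dn(u+v) = (dn u·dn v − m·sn u·sn v·cn u·cn v)/D = 0.3328770949372043/0.7045280272220908 = 0.4724824025095461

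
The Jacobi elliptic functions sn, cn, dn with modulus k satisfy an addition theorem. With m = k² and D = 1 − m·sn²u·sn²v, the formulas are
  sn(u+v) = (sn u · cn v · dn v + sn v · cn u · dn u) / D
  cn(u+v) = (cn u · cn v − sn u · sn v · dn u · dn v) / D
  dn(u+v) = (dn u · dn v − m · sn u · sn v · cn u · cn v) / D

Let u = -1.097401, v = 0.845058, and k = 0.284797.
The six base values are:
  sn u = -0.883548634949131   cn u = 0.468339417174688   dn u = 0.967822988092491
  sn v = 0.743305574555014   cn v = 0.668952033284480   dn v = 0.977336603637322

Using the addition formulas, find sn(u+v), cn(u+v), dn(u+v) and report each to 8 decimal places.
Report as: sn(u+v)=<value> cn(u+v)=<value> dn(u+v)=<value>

m = k² = 0.081109331209
D = 1 − m·sn²u·sn²v = 0.9650162371210394
sn(u+v) = (sn u·cn v·dn v + sn v·cn u·dn u)/D = -0.240738557185189/0.9650162371210394 = -0.2494658099260498
cn(u+v) = (cn u·cn v − sn u·sn v·dn u·dn v)/D = 0.9345059042037367/0.9650162371210394 = 0.9683836066755467
dn(u+v) = (dn u·dn v − m·sn u·sn v·cn u·cn v)/D = 0.9625776032741895/0.9650162371210394 = 0.9974729608134625

sn(u+v)=-0.24946581 cn(u+v)=0.96838361 dn(u+v)=0.99747296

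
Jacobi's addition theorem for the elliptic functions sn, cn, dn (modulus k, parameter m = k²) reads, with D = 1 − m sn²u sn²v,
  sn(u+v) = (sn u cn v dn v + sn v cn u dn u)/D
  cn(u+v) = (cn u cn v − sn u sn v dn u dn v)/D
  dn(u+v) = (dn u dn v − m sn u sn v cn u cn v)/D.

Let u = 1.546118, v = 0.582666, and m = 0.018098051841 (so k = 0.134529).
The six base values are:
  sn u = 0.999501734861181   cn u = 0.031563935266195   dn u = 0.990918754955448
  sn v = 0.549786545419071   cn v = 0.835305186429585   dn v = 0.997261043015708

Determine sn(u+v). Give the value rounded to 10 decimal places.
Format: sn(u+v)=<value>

sn(u+v)=0.8544677278

m = k² = 0.018098051841
D = 1 − m·sn²u·sn²v = 0.99453503798992
sn(u+v) = (sn u·cn v·dn v + sn v·cn u·dn u)/D = 0.8497980941714051/0.99453503798992 = 0.854467727842906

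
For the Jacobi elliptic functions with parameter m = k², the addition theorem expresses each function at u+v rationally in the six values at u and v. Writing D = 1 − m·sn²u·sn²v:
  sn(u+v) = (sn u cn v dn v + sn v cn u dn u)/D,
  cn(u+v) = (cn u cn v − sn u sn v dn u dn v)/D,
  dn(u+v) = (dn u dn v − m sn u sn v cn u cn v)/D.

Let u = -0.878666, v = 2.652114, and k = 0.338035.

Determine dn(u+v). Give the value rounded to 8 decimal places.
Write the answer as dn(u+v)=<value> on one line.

sn u = -0.7627927807712599, cn u = 0.6466430032121655, dn u = 0.9661847847852331
sn v = 0.5496380310800354, cn v = -0.8354029176334388, dn v = 0.9825881716080393
m = k² = 0.114267661225
D = 1 − m·sn²u·sn²v = 0.979914158224871
dn(u+v) = (dn u·dn v − m·sn u·sn v·cn u·cn v)/D = 0.9234815631552922/0.979914158224871 = 0.9424106748576759

dn(u+v)=0.94241067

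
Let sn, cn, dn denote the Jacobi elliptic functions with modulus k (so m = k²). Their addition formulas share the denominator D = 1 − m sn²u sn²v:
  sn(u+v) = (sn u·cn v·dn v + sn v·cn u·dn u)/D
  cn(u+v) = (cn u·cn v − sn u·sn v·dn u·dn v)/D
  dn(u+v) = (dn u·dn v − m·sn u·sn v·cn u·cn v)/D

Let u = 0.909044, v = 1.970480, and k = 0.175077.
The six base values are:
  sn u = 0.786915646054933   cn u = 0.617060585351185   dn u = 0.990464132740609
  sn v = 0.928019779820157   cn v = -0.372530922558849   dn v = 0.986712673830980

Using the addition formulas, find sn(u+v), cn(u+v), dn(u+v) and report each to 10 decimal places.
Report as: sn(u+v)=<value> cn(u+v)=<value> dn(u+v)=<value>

m = k² = 0.030651955929
D = 1 − m·sn²u·sn²v = 0.9836533404037338
sn(u+v) = (sn u·cn v·dn v + sn v·cn u·dn u)/D = 0.2779285408304761/0.9836533404037338 = 0.2825472444554524
cn(u+v) = (cn u·cn v − sn u·sn v·dn u·dn v)/D = -0.9435727954319508/0.9836533404037338 = -0.959253383966213
dn(u+v) = (dn u·dn v − m·sn u·sn v·cn u·cn v)/D = 0.9824490857092231/0.9836533404037338 = 0.9987757326234298

sn(u+v)=0.2825472445 cn(u+v)=-0.9592533840 dn(u+v)=0.9987757326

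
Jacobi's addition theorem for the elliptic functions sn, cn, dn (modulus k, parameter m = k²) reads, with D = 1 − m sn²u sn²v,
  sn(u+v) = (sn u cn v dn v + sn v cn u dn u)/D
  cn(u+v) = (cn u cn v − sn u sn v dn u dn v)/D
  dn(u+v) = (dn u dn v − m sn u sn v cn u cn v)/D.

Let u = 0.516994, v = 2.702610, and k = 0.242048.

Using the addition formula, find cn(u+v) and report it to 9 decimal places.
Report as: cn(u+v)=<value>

sn u = 0.4931576811247296, cn u = 0.869939941345194, dn u = 0.9928500999976719
sn v = 0.466655741476402, cn v = -0.8844390419622539, dn v = 0.993600321912709
m = k² = 0.058587234304
D = 1 − m·sn²u·sn²v = 0.9968970996552101
cn(u+v) = (cn u·cn v − sn u·sn v·dn u·dn v)/D = -0.9964360116303567/0.9968970996552101 = -0.9995374768117865

cn(u+v)=-0.999537477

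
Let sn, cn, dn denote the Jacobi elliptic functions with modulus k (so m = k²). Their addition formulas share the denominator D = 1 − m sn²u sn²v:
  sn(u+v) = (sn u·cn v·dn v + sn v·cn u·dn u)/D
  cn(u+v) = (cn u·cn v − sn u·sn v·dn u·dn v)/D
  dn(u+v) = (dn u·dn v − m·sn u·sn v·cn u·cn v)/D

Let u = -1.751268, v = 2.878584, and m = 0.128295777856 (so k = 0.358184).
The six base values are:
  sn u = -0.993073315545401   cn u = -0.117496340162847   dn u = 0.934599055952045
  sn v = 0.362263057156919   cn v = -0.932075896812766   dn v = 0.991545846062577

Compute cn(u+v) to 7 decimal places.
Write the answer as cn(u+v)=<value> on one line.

m = k² = 0.128295777856
D = 1 − m·sn²u·sn²v = 0.9833956039188323
cn(u+v) = (cn u·cn v − sn u·sn v·dn u·dn v)/D = 0.4428985429102103/0.9833956039188323 = 0.4503767773063651

cn(u+v)=0.4503768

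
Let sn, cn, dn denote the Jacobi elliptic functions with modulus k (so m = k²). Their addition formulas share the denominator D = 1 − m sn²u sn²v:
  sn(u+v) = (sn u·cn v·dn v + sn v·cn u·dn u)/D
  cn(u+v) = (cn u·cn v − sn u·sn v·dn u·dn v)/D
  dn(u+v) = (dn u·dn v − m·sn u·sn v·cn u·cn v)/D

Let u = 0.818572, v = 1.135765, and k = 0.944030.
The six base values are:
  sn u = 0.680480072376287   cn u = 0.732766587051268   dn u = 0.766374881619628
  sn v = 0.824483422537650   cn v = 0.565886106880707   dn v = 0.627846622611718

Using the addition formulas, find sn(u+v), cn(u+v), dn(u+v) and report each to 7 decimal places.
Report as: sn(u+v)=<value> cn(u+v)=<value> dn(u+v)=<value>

sn(u+v)=0.9795651 cn(u+v)=0.2011276 dn(u+v)=0.3806023

m = k² = 0.8911926409
D = 1 − m·sn²u·sn²v = 0.7194784236997888
sn(u+v) = (sn u·cn v·dn v + sn v·cn u·dn u)/D = 0.7047759241948753/0.7194784236997888 = 0.9795650584915271
cn(u+v) = (cn u·cn v − sn u·sn v·dn u·dn v)/D = 0.1447069412460653/0.7194784236997888 = 0.2011275619662586
dn(u+v) = (dn u·dn v − m·sn u·sn v·cn u·cn v)/D = 0.273835177832371/0.7194784236997888 = 0.3806023486072351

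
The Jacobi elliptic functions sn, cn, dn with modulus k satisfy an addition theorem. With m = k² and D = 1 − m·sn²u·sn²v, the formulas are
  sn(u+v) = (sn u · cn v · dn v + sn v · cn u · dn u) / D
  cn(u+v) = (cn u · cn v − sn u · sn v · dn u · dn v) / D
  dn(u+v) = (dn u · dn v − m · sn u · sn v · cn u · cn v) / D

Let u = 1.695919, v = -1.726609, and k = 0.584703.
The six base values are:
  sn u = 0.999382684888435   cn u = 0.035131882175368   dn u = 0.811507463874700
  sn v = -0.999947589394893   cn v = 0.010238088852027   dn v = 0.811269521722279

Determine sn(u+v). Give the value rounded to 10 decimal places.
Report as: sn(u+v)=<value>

m = k² = 0.341877598209
D = 1 − m·sn²u·sn²v = 0.6585801547794199
sn(u+v) = (sn u·cn v·dn v + sn v·cn u·dn u)/D = -0.0202075682702582/0.6585801547794199 = -0.03068353658033679

sn(u+v)=-0.0306835366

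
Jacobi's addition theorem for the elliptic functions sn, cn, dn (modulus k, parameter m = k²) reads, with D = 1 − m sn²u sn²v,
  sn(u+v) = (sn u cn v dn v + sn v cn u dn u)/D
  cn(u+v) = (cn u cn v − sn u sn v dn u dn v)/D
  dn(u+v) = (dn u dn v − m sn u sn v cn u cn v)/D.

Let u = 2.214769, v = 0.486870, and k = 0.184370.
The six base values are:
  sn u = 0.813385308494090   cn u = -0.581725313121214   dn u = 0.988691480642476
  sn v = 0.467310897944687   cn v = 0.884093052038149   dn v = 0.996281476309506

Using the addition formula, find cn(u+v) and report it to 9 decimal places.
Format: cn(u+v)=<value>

m = k² = 0.0339922969
D = 1 − m·sn²u·sn²v = 0.9950888298890013
cn(u+v) = (cn u·cn v − sn u·sn v·dn u·dn v)/D = -0.8887072737080345/0.9950888298890013 = -0.8930934073565741

cn(u+v)=-0.893093407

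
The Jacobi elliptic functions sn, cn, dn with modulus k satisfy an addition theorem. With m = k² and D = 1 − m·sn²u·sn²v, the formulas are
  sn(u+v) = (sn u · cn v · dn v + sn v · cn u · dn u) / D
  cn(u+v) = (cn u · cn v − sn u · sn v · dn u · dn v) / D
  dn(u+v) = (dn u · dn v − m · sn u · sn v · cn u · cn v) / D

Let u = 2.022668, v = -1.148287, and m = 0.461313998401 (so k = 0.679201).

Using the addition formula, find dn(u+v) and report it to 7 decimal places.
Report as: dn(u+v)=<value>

sn u = 0.9891741955181479, cn u = -0.1467460763394543, dn u = 0.7406889541529482
sn v = -0.8719919793389849, cn v = 0.4895201609417934, dn v = 0.8057485150377397
m = k² = 0.461313998401
D = 1 − m·sn²u·sn²v = 0.6567842803873143
dn(u+v) = (dn u·dn v − m·sn u·sn v·cn u·cn v)/D = 0.568225289508848/0.6567842803873143 = 0.8651627428929299

dn(u+v)=0.8651627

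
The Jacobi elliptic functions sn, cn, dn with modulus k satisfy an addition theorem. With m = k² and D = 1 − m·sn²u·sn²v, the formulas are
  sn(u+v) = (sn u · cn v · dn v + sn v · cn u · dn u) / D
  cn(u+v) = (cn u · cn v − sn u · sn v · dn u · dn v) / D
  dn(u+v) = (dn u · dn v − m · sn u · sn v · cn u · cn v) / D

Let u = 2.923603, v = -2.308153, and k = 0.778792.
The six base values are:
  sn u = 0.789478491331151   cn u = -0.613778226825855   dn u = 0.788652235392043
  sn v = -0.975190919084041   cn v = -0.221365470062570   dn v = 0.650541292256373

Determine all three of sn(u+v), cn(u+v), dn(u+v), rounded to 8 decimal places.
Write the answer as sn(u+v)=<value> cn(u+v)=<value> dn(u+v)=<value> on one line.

m = k² = 0.606516979264
D = 1 − m·sn²u·sn²v = 0.6404967131566953
sn(u+v) = (sn u·cn v·dn v + sn v·cn u·dn u)/D = 0.3583578189053545/0.6404967131566953 = 0.5594998561962699
cn(u+v) = (cn u·cn v − sn u·sn v·dn u·dn v)/D = 0.5308631774703602/0.6404967131566953 = 0.8288304476286772
dn(u+v) = (dn u·dn v − m·sn u·sn v·cn u·cn v)/D = 0.5764953869183473/0.6404967131566953 = 0.90007548060174

sn(u+v)=0.55949986 cn(u+v)=0.82883045 dn(u+v)=0.90007548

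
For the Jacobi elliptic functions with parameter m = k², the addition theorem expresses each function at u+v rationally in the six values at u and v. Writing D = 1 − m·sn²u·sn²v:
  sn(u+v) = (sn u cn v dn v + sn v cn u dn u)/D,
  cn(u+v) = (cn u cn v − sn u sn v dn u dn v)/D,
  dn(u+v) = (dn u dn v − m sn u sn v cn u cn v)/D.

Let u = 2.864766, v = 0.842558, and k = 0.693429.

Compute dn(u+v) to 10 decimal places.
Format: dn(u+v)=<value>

dn(u+v)=0.9997694776

sn u = 0.6992488123779831, cn u = -0.714878380137475, dn u = 0.8745810213352901
sn v = 0.7182730525156997, cn v = 0.6957613254771919, dn v = 0.867136042286518
m = k² = 0.480843778041
D = 1 − m·sn²u·sn²v = 0.8787039600789064
dn(u+v) = (dn u·dn v − m·sn u·sn v·cn u·cn v)/D = 0.8785013991102794/0.8787039600789064 = 0.9997694775739843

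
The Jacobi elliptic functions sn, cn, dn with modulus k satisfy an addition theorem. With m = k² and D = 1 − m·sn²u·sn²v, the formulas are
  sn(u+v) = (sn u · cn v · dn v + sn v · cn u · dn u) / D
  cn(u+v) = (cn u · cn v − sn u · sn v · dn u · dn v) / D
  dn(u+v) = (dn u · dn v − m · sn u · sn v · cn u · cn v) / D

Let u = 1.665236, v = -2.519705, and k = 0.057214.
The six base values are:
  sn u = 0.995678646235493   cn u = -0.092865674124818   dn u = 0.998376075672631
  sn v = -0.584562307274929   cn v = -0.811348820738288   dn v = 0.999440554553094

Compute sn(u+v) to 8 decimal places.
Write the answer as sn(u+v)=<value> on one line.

m = k² = 0.003273441796
D = 1 − m·sn²u·sn²v = 0.9988910687387271
sn(u+v) = (sn u·cn v·dn v + sn v·cn u·dn u)/D = -0.7531931347935987/0.9988910687387271 = -0.7540293014579011

sn(u+v)=-0.75402930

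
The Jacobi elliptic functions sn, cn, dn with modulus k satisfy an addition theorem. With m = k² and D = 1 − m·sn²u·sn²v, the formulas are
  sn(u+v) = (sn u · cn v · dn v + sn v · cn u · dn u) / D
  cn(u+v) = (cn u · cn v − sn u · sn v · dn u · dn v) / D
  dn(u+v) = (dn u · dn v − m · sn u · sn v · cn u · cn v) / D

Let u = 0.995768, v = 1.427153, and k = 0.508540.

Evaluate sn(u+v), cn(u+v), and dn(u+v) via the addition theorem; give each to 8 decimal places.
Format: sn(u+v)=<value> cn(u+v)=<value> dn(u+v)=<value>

sn u = 0.819775824480248, cn u = 0.5726845533081275, dn u = 0.9089574964125429
sn v = 0.9742611079322151, cn v = 0.2254224779623647, dn v = 0.8686360345049194
m = k² = 0.2586129316
D = 1 − m·sn²u·sn²v = 0.8350352387516395
sn(u+v) = (sn u·cn v·dn v + sn v·cn u·dn u)/D = 0.6676680184094843/0.8350352387516395 = 0.7995686737815213
cn(u+v) = (cn u·cn v − sn u·sn v·dn u·dn v)/D = -0.5015010141068111/0.8350352387516395 = -0.6005746713833836
dn(u+v) = (dn u·dn v − m·sn u·sn v·cn u·cn v)/D = 0.7628887380129373/0.8350352387516395 = 0.9136006513371104

sn(u+v)=0.79956867 cn(u+v)=-0.60057467 dn(u+v)=0.91360065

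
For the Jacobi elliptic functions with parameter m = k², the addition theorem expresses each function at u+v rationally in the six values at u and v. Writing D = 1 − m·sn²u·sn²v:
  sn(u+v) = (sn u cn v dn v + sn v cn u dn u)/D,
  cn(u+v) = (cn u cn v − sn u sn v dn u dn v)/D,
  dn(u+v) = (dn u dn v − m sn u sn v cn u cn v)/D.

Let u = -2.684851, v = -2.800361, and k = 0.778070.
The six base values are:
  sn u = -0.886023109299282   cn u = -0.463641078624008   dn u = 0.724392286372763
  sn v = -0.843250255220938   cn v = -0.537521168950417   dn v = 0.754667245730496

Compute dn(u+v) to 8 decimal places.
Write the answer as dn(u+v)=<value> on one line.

dn(u+v)=0.65545653

m = k² = 0.6053929249
D = 1 − m·sn²u·sn²v = 0.6620593754166495
dn(u+v) = (dn u·dn v − m·sn u·sn v·cn u·cn v)/D = 0.4339511418229001/0.6620593754166495 = 0.6554565314475073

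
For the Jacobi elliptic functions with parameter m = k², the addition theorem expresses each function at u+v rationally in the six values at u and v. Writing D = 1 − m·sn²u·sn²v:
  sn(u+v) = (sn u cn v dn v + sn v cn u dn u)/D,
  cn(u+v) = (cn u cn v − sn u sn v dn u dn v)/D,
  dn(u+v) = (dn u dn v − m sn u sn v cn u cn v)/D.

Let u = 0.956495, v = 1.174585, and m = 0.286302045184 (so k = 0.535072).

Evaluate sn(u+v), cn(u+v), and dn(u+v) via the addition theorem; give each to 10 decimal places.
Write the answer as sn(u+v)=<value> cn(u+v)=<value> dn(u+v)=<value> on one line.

sn u = 0.7967480393170905, cn u = 0.6043116429826352, dn u = 0.9045735637072466
sn v = 0.8983747590264831, cn v = 0.4392297716959865, dn v = 0.8768877606779139
m = k² = 0.286302045184
D = 1 − m·sn²u·sn²v = 0.8533164068173385
sn(u+v) = (sn u·cn v·dn v + sn v·cn u·dn u)/D = 0.7979631331984372/0.8533164068173385 = 0.9351315957636916
cn(u+v) = (cn u·cn v − sn u·sn v·dn u·dn v)/D = -0.3023304949881615/0.8533164068173385 = -0.3543005766357878
dn(u+v) = (dn u·dn v − m·sn u·sn v·cn u·cn v)/D = 0.7388148942855086/0.8533164068173385 = 0.8658158783576041

sn(u+v)=0.9351315958 cn(u+v)=-0.3543005766 dn(u+v)=0.8658158784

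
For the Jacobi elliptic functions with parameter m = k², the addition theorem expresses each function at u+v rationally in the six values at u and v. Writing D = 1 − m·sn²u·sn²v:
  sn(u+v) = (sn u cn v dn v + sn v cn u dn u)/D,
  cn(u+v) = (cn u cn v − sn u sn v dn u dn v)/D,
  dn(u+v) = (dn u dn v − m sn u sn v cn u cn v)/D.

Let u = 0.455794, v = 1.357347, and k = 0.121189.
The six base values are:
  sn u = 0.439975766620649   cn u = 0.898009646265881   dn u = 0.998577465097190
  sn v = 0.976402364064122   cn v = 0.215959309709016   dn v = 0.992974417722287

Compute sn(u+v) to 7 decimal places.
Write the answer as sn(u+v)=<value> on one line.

sn(u+v)=0.9725568

m = k² = 0.014686773721
D = 1 − m·sn²u·sn²v = 0.9972895489924962
sn(u+v) = (sn u·cn v·dn v + sn v·cn u·dn u)/D = 0.9699207503634564/0.9972895489924962 = 0.9725568179705794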